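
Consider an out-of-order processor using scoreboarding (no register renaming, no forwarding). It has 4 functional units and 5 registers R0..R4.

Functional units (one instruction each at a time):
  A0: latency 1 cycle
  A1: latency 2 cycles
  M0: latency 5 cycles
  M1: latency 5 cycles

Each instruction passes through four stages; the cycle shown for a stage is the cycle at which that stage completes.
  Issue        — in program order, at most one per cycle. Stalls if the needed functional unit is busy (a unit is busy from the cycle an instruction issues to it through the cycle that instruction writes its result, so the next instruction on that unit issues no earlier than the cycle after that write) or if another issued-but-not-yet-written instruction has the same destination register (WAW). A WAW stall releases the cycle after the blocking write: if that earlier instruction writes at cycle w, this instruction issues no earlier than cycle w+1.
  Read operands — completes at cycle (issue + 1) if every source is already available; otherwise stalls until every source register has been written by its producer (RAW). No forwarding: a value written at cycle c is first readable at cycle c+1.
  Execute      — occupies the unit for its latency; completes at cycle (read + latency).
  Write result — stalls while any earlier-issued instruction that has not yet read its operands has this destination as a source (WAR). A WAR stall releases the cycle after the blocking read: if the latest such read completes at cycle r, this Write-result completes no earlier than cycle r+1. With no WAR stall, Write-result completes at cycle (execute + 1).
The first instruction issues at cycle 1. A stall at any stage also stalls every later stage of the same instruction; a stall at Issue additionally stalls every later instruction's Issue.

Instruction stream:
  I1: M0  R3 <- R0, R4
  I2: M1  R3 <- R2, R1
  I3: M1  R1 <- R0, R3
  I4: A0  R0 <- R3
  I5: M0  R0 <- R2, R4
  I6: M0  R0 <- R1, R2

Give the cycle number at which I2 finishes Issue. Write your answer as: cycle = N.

cycle = 9

1) issue 1, read 2, done 7, write 8
2) issue 9, read 10, done 15, write 16  <WAW R3: wait I1 write@8>
3) issue 17, read 18, done 23, write 24  <struct: M1 busy until I2 writes@16>
4) issue 18, read 19, done 20, write 21
5) issue 22, read 23, done 28, write 29  <WAW R0: wait I4 write@21>
6) issue 30, read 31, done 36, write 37  <struct: M0 busy until I5 writes@29>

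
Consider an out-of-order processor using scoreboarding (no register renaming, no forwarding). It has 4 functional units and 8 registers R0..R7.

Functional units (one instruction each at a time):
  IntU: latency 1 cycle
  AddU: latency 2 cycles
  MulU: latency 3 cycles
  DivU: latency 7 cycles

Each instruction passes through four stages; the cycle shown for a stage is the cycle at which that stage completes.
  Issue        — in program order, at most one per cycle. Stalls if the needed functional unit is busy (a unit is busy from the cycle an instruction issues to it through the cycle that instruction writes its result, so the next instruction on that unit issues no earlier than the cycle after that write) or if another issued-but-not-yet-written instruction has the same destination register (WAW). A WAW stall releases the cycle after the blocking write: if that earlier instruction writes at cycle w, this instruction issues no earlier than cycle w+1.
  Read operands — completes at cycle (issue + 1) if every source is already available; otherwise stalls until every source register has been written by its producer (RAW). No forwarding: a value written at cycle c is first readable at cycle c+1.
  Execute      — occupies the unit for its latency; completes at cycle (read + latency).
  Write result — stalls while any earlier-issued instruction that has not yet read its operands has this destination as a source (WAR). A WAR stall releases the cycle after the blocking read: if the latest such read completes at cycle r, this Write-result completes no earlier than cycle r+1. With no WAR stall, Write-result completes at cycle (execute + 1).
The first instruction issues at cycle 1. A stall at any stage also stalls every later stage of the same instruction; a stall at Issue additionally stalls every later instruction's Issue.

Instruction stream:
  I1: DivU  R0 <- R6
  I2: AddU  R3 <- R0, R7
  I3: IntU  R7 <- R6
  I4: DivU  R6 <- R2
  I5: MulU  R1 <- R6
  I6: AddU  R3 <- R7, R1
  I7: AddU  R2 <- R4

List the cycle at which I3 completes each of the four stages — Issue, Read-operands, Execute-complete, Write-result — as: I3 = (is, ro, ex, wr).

I3 = (3, 4, 5, 12)

cycle 1: I1 dispatched to DivU
cycle 2: I1 operands ready, I2 dispatched to AddU
cycle 3: I3 dispatched to IntU
cycle 4: I3 operands ready
cycle 5: I3 complete
cycle 9: I1 complete
cycle 10: R0←I1
cycle 11: I2 operands ready, I4 dispatched to DivU
cycle 12: R7←I3, I4 operands ready, I5 dispatched to MulU
cycle 13: I2 complete
cycle 14: R3←I2
cycle 15: I6 dispatched to AddU
cycle 19: I4 complete
cycle 20: R6←I4
cycle 21: I5 operands ready
cycle 24: I5 complete
cycle 25: R1←I5
cycle 26: I6 operands ready
cycle 28: I6 complete
cycle 29: R3←I6
cycle 30: I7 dispatched to AddU
cycle 31: I7 operands ready
cycle 33: I7 complete
cycle 34: R2←I7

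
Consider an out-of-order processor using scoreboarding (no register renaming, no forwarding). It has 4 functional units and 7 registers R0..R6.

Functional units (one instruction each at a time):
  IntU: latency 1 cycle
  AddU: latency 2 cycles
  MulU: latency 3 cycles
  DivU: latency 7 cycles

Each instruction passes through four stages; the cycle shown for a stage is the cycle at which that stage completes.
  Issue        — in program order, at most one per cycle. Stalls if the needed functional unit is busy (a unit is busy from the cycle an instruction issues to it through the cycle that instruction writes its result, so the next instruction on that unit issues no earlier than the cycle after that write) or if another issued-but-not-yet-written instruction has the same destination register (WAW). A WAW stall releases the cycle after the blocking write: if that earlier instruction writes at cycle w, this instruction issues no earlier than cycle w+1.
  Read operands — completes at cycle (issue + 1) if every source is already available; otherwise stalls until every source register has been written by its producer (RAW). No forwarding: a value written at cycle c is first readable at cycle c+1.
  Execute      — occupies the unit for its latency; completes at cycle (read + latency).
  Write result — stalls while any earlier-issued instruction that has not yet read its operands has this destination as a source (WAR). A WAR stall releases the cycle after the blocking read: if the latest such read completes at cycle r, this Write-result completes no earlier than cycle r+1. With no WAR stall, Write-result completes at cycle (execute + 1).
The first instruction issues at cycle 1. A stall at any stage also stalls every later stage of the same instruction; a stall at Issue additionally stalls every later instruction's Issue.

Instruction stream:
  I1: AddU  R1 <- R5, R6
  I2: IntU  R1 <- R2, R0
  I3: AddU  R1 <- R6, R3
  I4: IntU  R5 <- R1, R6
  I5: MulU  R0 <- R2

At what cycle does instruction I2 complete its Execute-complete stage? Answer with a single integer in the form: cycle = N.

I1: IS=1 RO=2 EX=4 WR=5
I2: IS=6 RO=7 EX=8 WR=9  [WAW R1: wait I1 write@5]
I3: IS=10 RO=11 EX=13 WR=14  [WAW R1: wait I2 write@9]
I4: IS=11 RO=15 EX=16 WR=17  [RAW R1: wait I3 write@14]
I5: IS=12 RO=13 EX=16 WR=17

cycle = 8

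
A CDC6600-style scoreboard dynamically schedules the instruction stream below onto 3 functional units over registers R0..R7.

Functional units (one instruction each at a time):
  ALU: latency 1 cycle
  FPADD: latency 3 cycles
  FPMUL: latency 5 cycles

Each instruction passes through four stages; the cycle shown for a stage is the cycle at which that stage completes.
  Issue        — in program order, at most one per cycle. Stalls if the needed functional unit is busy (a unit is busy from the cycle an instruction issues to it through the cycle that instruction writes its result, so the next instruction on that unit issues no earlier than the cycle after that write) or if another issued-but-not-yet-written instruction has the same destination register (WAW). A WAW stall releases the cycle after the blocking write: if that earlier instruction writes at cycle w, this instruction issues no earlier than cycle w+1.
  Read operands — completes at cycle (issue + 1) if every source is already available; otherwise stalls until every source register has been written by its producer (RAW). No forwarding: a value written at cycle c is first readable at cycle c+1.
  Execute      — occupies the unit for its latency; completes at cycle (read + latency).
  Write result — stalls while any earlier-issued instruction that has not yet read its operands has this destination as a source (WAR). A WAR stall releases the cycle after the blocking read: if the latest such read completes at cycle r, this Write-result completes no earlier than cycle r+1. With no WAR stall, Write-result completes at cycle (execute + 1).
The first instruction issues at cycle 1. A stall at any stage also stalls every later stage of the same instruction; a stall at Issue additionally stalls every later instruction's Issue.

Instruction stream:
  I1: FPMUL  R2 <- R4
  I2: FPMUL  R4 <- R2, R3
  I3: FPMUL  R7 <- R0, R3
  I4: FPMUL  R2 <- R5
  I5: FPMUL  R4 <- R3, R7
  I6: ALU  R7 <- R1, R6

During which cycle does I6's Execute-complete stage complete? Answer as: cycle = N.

cycle = 36

I1: IS=1 RO=2 EX=7 WR=8
I2: IS=9 RO=10 EX=15 WR=16  [struct: FPMUL busy until I1 writes@8]
I3: IS=17 RO=18 EX=23 WR=24  [struct: FPMUL busy until I2 writes@16]
I4: IS=25 RO=26 EX=31 WR=32  [struct: FPMUL busy until I3 writes@24]
I5: IS=33 RO=34 EX=39 WR=40  [struct: FPMUL busy until I4 writes@32]
I6: IS=34 RO=35 EX=36 WR=37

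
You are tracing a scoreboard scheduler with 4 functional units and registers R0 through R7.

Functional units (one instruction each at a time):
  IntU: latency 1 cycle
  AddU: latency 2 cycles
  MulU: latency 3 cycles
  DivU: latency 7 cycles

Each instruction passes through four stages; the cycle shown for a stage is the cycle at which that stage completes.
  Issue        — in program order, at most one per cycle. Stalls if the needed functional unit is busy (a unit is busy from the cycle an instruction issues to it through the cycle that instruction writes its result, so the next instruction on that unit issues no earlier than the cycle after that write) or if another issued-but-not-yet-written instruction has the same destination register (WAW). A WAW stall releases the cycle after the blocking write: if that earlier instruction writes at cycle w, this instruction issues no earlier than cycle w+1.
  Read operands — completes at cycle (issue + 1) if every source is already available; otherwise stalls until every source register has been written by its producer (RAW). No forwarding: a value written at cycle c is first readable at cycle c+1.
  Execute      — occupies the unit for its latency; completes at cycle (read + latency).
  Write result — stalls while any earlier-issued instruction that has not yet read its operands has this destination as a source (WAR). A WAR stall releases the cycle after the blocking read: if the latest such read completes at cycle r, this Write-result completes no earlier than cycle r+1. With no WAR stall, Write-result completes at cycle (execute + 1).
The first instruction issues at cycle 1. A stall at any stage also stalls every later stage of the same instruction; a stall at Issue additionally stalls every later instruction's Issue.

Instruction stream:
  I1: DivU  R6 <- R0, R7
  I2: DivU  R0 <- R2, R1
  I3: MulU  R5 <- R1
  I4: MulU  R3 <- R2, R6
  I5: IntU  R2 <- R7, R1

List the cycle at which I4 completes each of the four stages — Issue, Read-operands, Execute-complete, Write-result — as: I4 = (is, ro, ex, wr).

I4 = (18, 19, 22, 23)

[1] issue I1 (DivU)
[2] I1 read-ops
[9] I1 finished on DivU
[10] I1→R6
[11] issue I2 (DivU)
[12] I2 read-ops, issue I3 (MulU)
[13] I3 read-ops
[16] I3 finished on MulU
[17] I3→R5
[18] issue I4 (MulU)
[19] I2 finished on DivU, I4 read-ops, issue I5 (IntU)
[20] I2→R0, I5 read-ops
[21] I5 finished on IntU
[22] I4 finished on MulU, I5→R2
[23] I4→R3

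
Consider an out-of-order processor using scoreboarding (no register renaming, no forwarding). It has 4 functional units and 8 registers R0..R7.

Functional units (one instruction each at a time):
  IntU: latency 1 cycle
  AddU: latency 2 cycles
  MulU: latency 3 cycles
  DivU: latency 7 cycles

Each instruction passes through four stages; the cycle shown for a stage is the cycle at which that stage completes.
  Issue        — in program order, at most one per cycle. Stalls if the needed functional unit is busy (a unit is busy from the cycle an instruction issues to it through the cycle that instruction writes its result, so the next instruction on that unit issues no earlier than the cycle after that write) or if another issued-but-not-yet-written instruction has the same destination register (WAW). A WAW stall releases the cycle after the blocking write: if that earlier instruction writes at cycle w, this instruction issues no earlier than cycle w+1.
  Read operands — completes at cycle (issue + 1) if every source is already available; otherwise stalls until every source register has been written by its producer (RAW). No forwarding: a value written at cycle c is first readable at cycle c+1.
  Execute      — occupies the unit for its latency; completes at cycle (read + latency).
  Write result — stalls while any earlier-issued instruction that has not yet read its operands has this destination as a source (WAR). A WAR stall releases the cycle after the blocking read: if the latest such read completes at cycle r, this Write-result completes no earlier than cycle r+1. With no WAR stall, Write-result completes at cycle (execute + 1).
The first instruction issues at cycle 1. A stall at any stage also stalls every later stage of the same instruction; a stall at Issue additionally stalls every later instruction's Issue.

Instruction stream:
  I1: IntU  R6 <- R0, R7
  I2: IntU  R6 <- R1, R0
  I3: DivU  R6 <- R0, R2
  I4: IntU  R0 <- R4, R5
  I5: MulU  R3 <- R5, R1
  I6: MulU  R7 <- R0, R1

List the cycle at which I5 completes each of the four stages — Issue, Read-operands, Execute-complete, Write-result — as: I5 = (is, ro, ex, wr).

I5 = (11, 12, 15, 16)

c1: I1 dispatched to IntU
c2: I1 operands ready
c3: I1 complete
c4: R6←I1
c5: I2 dispatched to IntU
c6: I2 operands ready
c7: I2 complete
c8: R6←I2
c9: I3 dispatched to DivU
c10: I3 operands ready | I4 dispatched to IntU
c11: I4 operands ready | I5 dispatched to MulU
c12: I4 complete | I5 operands ready
c13: R0←I4
c15: I5 complete
c16: R3←I5
c17: I3 complete | I6 dispatched to MulU
c18: R6←I3 | I6 operands ready
c21: I6 complete
c22: R7←I6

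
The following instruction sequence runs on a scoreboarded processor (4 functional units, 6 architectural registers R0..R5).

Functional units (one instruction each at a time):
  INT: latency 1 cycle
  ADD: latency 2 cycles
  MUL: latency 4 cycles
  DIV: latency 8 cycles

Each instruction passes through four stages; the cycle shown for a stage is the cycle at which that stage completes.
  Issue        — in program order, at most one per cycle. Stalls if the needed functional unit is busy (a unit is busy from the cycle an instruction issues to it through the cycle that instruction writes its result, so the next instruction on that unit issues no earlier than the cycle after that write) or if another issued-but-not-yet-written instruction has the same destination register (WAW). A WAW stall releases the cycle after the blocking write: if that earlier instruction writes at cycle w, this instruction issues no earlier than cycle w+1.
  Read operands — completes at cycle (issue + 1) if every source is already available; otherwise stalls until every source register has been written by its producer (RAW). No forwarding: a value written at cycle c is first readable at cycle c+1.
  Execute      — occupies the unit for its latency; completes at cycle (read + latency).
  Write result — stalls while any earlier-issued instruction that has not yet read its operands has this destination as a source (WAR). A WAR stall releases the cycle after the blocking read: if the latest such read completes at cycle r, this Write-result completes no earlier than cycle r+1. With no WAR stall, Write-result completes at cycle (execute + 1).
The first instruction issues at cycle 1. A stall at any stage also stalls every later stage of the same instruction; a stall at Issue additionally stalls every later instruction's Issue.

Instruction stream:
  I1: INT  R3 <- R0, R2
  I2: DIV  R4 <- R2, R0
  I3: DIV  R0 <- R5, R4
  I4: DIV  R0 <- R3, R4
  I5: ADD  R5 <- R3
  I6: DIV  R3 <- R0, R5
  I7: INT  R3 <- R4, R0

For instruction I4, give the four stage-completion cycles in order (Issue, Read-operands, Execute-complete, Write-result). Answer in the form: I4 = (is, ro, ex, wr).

I4 = (24, 25, 33, 34)

I1  is:1  ro:2  ex:3  wr:4
I2  is:2  ro:3  ex:11  wr:12
I3  is:13  ro:14  ex:22  wr:23  — struct: DIV busy until I2 writes@12
I4  is:24  ro:25  ex:33  wr:34  — struct: DIV busy until I3 writes@23
I5  is:25  ro:26  ex:28  wr:29
I6  is:35  ro:36  ex:44  wr:45  — struct: DIV busy until I4 writes@34
I7  is:46  ro:47  ex:48  wr:49  — WAW R3: wait I6 write@45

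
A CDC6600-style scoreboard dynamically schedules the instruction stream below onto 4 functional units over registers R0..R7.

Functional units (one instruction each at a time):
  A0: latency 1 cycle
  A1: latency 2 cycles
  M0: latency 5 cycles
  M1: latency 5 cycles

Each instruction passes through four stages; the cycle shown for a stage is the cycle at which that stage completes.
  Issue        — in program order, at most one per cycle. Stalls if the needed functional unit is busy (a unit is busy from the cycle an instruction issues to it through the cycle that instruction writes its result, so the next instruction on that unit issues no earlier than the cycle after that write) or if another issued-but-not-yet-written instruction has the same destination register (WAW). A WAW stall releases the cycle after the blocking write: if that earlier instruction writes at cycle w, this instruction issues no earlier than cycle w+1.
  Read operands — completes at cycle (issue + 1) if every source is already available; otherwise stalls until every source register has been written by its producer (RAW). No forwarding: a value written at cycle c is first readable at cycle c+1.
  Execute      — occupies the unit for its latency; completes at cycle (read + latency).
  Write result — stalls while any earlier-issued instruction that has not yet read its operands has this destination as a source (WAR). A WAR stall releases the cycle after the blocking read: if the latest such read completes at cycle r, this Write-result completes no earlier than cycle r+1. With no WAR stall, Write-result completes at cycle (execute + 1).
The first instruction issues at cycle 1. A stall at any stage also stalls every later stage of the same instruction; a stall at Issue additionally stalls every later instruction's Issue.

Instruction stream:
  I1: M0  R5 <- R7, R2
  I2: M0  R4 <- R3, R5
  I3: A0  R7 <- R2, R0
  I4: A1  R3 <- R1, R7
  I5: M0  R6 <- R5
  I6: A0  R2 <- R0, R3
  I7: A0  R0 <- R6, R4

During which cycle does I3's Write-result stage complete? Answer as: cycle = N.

cycle 1: I1 issues→M0
cycle 2: I1 reads
cycle 7: I1 exec-done
cycle 8: I1 writes R5
cycle 9: I2 issues→M0
cycle 10: I2 reads; I3 issues→A0
cycle 11: I3 reads; I4 issues→A1
cycle 12: I3 exec-done
cycle 13: I3 writes R7
cycle 14: I4 reads
cycle 15: I2 exec-done
cycle 16: I2 writes R4; I4 exec-done
cycle 17: I4 writes R3; I5 issues→M0
cycle 18: I5 reads; I6 issues→A0
cycle 19: I6 reads
cycle 20: I6 exec-done
cycle 21: I6 writes R2
cycle 22: I7 issues→A0
cycle 23: I5 exec-done
cycle 24: I5 writes R6
cycle 25: I7 reads
cycle 26: I7 exec-done
cycle 27: I7 writes R0

cycle = 13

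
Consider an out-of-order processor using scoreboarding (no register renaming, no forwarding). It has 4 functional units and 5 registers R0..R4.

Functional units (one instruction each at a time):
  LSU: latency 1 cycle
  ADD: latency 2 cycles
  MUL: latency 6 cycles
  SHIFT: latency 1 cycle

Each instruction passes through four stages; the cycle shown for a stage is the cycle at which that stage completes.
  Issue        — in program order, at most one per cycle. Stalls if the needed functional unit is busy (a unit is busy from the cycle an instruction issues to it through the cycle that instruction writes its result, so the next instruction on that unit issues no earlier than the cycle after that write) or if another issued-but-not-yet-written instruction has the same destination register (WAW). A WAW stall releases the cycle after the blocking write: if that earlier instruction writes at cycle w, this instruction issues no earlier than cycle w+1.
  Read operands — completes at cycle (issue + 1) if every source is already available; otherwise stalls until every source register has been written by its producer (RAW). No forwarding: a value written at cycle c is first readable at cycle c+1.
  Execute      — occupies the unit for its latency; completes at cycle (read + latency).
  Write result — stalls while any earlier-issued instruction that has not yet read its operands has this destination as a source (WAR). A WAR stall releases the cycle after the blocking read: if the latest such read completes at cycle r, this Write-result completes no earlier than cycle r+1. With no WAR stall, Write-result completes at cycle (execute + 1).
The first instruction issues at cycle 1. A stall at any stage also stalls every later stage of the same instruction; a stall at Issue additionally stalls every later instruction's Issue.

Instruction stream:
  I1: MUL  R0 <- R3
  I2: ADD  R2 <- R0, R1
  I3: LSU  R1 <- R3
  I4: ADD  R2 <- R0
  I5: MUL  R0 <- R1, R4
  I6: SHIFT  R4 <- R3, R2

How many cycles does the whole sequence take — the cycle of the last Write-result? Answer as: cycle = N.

c1: I1 dispatched to MUL
c2: I1 operands ready · I2 dispatched to ADD
c3: I3 dispatched to LSU
c4: I3 operands ready
c5: I3 complete
c8: I1 complete
c9: R0←I1
c10: I2 operands ready
c11: R1←I3
c12: I2 complete
c13: R2←I2
c14: I4 dispatched to ADD
c15: I4 operands ready · I5 dispatched to MUL
c16: I5 operands ready · I6 dispatched to SHIFT
c17: I4 complete
c18: R2←I4
c19: I6 operands ready
c20: I6 complete
c21: R4←I6
c22: I5 complete
c23: R0←I5

cycle = 23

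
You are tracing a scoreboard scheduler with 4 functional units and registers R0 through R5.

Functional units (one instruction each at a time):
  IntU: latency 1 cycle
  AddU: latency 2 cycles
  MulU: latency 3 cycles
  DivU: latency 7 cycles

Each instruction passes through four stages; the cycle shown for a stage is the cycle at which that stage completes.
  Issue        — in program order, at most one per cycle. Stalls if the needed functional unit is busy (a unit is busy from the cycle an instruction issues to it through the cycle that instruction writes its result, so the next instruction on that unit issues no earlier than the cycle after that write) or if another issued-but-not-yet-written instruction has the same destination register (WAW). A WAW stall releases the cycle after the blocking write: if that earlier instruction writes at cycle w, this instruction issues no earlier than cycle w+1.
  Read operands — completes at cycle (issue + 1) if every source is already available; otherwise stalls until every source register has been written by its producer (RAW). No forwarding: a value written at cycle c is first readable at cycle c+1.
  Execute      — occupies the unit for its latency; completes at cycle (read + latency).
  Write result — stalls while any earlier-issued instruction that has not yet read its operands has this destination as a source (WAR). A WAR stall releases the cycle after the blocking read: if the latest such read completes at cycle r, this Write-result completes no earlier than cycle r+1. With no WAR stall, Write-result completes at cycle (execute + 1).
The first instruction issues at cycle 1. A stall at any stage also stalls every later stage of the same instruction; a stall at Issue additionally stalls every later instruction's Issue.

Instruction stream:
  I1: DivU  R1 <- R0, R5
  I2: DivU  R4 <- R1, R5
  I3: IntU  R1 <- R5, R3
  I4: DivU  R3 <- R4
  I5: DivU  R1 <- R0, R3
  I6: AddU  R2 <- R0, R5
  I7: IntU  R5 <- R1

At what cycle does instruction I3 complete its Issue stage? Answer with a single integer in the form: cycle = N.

1) issue 1, read 2, done 9, write 10
2) issue 11, read 12, done 19, write 20  <struct: DivU busy until I1 writes@10>
3) issue 12, read 13, done 14, write 15
4) issue 21, read 22, done 29, write 30  <struct: DivU busy until I2 writes@20>
5) issue 31, read 32, done 39, write 40  <struct: DivU busy until I4 writes@30>
6) issue 32, read 33, done 35, write 36
7) issue 33, read 41, done 42, write 43  <RAW R1: wait I5 write@40>

cycle = 12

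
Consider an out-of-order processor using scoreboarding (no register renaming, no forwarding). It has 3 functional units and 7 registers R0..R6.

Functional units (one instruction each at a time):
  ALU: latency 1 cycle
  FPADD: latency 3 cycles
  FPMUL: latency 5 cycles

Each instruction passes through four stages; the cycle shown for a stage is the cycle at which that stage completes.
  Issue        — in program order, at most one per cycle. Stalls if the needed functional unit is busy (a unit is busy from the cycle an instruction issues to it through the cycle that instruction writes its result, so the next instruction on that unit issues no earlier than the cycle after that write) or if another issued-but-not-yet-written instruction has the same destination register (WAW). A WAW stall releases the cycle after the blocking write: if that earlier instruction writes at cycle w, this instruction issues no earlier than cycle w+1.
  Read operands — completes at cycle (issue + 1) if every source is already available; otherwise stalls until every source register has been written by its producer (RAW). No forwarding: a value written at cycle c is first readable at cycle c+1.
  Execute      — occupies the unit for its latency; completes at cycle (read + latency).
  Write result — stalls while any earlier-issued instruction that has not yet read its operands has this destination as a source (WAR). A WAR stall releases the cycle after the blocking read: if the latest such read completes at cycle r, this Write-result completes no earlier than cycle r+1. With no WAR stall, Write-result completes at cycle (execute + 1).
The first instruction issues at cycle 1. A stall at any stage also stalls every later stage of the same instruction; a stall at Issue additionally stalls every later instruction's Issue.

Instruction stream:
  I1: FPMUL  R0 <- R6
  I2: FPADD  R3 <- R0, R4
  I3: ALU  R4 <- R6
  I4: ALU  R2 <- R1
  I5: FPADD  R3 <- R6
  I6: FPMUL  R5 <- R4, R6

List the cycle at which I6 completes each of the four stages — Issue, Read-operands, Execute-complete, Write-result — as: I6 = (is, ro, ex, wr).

I1: IS=1 RO=2 EX=7 WR=8
I2: IS=2 RO=9 EX=12 WR=13  [RAW R0: wait I1 write@8]
I3: IS=3 RO=4 EX=5 WR=10  [WAR R4: wait I2 read@9]
I4: IS=11 RO=12 EX=13 WR=14  [struct: ALU busy until I3 writes@10]
I5: IS=14 RO=15 EX=18 WR=19  [struct: FPADD busy until I2 writes@13]
I6: IS=15 RO=16 EX=21 WR=22

I6 = (15, 16, 21, 22)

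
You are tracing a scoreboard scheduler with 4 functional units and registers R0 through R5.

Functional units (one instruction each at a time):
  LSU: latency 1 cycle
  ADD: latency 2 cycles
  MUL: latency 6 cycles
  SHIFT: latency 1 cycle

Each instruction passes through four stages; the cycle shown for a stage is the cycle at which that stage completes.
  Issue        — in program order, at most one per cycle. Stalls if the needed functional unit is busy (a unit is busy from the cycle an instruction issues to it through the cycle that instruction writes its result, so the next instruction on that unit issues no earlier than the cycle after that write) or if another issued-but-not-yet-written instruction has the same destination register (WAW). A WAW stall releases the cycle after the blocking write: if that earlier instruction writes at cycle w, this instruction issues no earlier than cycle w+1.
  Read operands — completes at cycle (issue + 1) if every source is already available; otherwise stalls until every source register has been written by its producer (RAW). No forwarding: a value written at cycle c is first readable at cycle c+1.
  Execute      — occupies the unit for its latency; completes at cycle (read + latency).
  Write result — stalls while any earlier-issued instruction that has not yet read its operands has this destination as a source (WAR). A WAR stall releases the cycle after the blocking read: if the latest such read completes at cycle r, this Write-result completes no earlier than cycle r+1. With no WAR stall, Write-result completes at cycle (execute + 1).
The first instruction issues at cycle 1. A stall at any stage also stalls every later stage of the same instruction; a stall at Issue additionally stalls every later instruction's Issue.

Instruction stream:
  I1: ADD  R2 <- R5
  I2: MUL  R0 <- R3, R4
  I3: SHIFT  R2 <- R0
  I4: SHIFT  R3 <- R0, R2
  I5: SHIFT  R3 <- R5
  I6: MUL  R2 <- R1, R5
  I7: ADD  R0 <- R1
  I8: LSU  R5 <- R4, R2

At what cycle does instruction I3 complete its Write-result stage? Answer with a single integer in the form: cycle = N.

cycle = 13

cycle 1: I1 issues→ADD
cycle 2: I1 reads · I2 issues→MUL
cycle 3: I2 reads
cycle 4: I1 exec-done
cycle 5: I1 writes R2
cycle 6: I3 issues→SHIFT
cycle 9: I2 exec-done
cycle 10: I2 writes R0
cycle 11: I3 reads
cycle 12: I3 exec-done
cycle 13: I3 writes R2
cycle 14: I4 issues→SHIFT
cycle 15: I4 reads
cycle 16: I4 exec-done
cycle 17: I4 writes R3
cycle 18: I5 issues→SHIFT
cycle 19: I5 reads · I6 issues→MUL
cycle 20: I5 exec-done · I6 reads · I7 issues→ADD
cycle 21: I5 writes R3 · I7 reads · I8 issues→LSU
cycle 23: I7 exec-done
cycle 24: I7 writes R0
cycle 26: I6 exec-done
cycle 27: I6 writes R2
cycle 28: I8 reads
cycle 29: I8 exec-done
cycle 30: I8 writes R5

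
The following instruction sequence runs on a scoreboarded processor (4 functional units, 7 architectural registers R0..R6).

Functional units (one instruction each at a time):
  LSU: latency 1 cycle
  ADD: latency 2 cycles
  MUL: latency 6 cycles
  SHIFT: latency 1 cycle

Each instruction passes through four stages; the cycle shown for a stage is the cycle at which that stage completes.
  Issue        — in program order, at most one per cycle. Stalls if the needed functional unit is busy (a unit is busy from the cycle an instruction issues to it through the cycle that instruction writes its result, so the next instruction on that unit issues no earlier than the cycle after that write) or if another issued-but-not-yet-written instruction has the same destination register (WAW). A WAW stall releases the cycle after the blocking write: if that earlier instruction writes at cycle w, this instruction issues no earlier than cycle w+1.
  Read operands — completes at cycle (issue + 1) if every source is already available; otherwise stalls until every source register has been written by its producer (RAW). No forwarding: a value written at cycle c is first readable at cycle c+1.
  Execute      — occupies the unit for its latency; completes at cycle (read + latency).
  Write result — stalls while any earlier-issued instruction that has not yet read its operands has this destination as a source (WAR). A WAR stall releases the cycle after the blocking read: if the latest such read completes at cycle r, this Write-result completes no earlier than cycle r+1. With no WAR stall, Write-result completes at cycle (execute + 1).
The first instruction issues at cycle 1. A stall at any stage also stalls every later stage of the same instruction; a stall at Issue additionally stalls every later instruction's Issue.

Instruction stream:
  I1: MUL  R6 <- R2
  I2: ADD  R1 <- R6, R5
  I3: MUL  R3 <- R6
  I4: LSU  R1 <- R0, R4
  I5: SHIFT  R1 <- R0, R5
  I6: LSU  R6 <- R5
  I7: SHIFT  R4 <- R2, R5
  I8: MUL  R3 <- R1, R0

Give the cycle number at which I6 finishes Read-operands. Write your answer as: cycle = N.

I1: IS=1 RO=2 EX=8 WR=9
I2: IS=2 RO=10 EX=12 WR=13  [RAW R6: wait I1 write@9]
I3: IS=10 RO=11 EX=17 WR=18  [struct: MUL busy until I1 writes@9]
I4: IS=14 RO=15 EX=16 WR=17  [WAW R1: wait I2 write@13]
I5: IS=18 RO=19 EX=20 WR=21  [WAW R1: wait I4 write@17]
I6: IS=19 RO=20 EX=21 WR=22
I7: IS=22 RO=23 EX=24 WR=25  [struct: SHIFT busy until I5 writes@21]
I8: IS=23 RO=24 EX=30 WR=31

cycle = 20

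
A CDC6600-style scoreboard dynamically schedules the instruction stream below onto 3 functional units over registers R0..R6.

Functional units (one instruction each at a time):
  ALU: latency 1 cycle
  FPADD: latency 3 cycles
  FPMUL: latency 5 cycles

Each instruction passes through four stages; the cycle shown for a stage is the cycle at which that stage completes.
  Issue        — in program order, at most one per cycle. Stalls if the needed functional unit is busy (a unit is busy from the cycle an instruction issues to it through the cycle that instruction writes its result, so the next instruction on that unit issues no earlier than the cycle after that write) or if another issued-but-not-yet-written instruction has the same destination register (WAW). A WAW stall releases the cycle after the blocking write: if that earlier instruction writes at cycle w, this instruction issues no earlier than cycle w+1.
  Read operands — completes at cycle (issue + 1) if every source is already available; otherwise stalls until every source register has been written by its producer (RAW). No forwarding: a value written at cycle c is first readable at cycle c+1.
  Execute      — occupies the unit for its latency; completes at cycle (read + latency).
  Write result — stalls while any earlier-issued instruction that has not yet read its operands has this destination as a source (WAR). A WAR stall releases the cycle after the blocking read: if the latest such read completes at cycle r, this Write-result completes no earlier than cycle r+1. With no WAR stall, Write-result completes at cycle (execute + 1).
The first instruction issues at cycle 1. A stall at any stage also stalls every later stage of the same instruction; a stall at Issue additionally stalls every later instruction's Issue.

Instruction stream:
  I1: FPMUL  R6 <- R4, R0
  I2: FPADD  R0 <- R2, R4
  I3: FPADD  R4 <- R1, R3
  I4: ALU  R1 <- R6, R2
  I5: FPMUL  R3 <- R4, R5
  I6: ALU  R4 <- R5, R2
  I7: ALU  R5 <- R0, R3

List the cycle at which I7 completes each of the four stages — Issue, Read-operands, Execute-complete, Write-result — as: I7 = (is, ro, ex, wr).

I1: IS=1 RO=2 EX=7 WR=8
I2: IS=2 RO=3 EX=6 WR=7
I3: IS=8 RO=9 EX=12 WR=13  [struct: FPADD busy until I2 writes@7]
I4: IS=9 RO=10 EX=11 WR=12
I5: IS=10 RO=14 EX=19 WR=20  [RAW R4: wait I3 write@13]
I6: IS=14 RO=15 EX=16 WR=17  [WAW R4: wait I3 write@13]
I7: IS=18 RO=21 EX=22 WR=23  [struct: ALU busy until I6 writes@17; RAW R3: wait I5 write@20]

I7 = (18, 21, 22, 23)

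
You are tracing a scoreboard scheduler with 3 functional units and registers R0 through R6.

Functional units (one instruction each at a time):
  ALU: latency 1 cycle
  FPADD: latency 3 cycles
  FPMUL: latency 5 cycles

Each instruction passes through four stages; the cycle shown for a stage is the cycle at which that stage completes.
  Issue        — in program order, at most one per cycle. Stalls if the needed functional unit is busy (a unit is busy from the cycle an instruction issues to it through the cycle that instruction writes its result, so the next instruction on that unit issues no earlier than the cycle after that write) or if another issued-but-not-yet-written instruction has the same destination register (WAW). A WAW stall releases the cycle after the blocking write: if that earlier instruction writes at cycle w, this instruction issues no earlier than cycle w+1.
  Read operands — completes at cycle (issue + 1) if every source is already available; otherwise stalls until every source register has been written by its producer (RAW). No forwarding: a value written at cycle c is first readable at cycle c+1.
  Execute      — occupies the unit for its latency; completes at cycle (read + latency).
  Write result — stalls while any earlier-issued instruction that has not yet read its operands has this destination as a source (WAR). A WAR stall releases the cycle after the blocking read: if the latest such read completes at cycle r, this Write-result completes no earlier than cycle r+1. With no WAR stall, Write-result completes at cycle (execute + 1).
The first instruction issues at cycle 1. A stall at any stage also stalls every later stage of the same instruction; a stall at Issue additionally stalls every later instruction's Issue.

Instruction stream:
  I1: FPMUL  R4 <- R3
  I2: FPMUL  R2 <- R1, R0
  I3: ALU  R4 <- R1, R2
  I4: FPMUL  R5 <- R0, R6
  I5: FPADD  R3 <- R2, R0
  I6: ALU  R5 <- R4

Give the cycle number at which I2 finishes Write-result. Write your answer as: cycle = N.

cycle = 16

t=1  I1 dispatched to FPMUL
t=2  I1 operands ready
t=7  I1 complete
t=8  R4←I1
t=9  I2 dispatched to FPMUL
t=10  I2 operands ready; I3 dispatched to ALU
t=15  I2 complete
t=16  R2←I2
t=17  I3 operands ready; I4 dispatched to FPMUL
t=18  I3 complete; I4 operands ready; I5 dispatched to FPADD
t=19  R4←I3; I5 operands ready
t=22  I5 complete
t=23  I4 complete; R3←I5
t=24  R5←I4
t=25  I6 dispatched to ALU
t=26  I6 operands ready
t=27  I6 complete
t=28  R5←I6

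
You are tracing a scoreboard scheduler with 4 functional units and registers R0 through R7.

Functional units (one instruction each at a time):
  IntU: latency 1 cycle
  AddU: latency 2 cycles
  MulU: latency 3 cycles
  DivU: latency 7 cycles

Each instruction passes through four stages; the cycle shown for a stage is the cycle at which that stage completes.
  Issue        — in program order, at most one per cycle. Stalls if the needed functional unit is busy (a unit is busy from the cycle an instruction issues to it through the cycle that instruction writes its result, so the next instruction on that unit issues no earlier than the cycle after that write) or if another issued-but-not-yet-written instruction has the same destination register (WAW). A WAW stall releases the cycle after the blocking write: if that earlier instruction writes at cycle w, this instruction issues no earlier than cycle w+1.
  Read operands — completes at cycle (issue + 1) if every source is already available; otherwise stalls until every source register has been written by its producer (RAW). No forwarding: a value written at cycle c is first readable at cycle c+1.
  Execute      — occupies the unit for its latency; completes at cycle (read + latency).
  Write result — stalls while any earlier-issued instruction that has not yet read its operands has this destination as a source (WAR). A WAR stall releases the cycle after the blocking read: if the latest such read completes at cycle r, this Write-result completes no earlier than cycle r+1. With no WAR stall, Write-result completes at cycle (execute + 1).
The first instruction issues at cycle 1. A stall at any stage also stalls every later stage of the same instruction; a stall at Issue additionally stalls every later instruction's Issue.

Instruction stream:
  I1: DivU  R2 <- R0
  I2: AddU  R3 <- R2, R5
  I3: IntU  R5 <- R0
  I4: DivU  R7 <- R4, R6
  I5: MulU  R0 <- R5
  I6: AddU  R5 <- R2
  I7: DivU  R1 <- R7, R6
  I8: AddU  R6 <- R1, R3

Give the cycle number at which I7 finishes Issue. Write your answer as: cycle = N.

I1: IS=1 RO=2 EX=9 WR=10
I2: IS=2 RO=11 EX=13 WR=14  [RAW R2: wait I1 write@10]
I3: IS=3 RO=4 EX=5 WR=12  [WAR R5: wait I2 read@11]
I4: IS=11 RO=12 EX=19 WR=20  [struct: DivU busy until I1 writes@10]
I5: IS=12 RO=13 EX=16 WR=17
I6: IS=15 RO=16 EX=18 WR=19  [struct: AddU busy until I2 writes@14]
I7: IS=21 RO=22 EX=29 WR=30  [struct: DivU busy until I4 writes@20]
I8: IS=22 RO=31 EX=33 WR=34  [RAW R1: wait I7 write@30]

cycle = 21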